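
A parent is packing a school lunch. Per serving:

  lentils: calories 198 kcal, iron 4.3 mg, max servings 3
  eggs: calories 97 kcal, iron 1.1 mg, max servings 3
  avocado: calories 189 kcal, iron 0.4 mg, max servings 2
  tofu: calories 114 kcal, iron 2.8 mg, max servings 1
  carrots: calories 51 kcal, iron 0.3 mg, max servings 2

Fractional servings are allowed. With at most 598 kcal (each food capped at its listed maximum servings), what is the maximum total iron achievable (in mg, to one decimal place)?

Iron per kcal: tofu 0.02456, lentils 0.02172, eggs 0.01134, carrots 0.005882, avocado 0.002116.
Take 1 serving of tofu: uses 114 kcal, +2.8 mg iron (running total 2.8 mg).
Take 2.444 servings of lentils: uses 484 kcal, +10.5 mg iron (running total 13.3 mg).
Greedy by best ratio exhausts the calories allowance optimally: 13.3 mg.

13.3 mg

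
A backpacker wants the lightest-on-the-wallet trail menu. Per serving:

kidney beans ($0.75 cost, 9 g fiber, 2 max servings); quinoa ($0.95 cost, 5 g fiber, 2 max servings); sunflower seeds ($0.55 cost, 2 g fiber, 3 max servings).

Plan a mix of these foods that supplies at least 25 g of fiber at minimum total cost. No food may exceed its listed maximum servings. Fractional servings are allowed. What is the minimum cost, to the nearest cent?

$2.83

Cost per g of fiber: kidney beans $0.0833, quinoa $0.1900, sunflower seeds $0.2750.
Take 2 servings of kidney beans: +18.0 g fiber for $1.50 (total $1.50, still need 7.0 g).
Take 1.4 servings of quinoa: +7.0 g fiber for $1.33 (total $2.83, still need 0.0 g).
Filling from the cheapest source first is optimal under one linear minimum: $2.83.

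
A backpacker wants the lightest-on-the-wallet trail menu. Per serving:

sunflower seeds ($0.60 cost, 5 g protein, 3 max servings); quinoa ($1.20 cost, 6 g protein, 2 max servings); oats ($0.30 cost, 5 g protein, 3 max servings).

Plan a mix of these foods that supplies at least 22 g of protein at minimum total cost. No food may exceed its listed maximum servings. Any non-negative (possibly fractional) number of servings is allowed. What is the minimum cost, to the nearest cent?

Cost per g of protein: oats $0.0600, sunflower seeds $0.1200, quinoa $0.2000.
Take 3 servings of oats: +15.0 g protein for $0.90 (total $0.90, still need 7.0 g).
Take 1.4 servings of sunflower seeds: +7.0 g protein for $0.84 (total $1.74, still need 0.0 g).
Filling from the cheapest source first is optimal under one linear minimum: $1.74.

$1.74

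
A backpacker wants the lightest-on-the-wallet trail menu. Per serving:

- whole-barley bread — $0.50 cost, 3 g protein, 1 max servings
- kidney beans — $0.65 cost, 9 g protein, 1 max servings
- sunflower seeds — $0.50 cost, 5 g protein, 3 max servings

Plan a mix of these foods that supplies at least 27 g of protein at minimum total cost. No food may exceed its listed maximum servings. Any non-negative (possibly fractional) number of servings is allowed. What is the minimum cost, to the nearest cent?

Cost per g of protein: kidney beans $0.0722, sunflower seeds $0.1000, whole-barley bread $0.1667.
Take 1 serving of kidney beans: +9.0 g protein for $0.65 (total $0.65, still need 18.0 g).
Take 3 servings of sunflower seeds: +15.0 g protein for $1.50 (total $2.15, still need 3.0 g).
Take 1 serving of whole-barley bread: +3.0 g protein for $0.50 (total $2.65, still need 0.0 g).
Filling from the cheapest source first is optimal under one linear minimum: $2.65.

$2.65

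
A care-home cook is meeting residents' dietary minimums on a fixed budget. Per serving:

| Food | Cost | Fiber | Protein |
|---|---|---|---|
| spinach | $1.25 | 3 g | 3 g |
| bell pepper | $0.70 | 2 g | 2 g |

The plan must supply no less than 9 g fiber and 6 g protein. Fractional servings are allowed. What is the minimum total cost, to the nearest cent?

$3.15

An LP optimum is at a vertex; with two nutrient constraints at most two foods are used. Check each candidate.
spinach only: max(9/3, 6/3) = 3 servings → $3.75.
bell pepper only: max(9/2, 6/2) = 4.5 servings → $3.15.
spinach + bell pepper (both tight): parallel constraints — no distinct corner.
Cheapest feasible corner: $3.15.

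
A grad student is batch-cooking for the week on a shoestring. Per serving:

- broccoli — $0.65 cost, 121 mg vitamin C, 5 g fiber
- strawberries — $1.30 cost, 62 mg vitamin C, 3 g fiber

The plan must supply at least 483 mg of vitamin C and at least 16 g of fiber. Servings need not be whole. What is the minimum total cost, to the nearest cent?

broccoli only: max(483/121, 16/5) = 3.992 servings → $2.59.
strawberries only: max(483/62, 16/3) = 7.79 servings → $10.13.
broccoli + strawberries: intersection lies outside the first quadrant.
Cheapest feasible corner: $2.59.

$2.59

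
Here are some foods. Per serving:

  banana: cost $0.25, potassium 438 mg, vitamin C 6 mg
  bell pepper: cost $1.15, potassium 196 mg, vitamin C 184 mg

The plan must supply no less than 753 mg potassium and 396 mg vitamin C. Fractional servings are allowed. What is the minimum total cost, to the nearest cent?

$2.64

At the optimum either one food covers both requirements or two foods hit both targets exactly; no other combination can be cheaper.
banana only: max(753/438, 396/6) = 66 servings → $16.50.
bell pepper only: max(753/196, 396/184) = 3.842 servings → $4.42.
banana + bell pepper with both tight: 0.7673 servings and 2.127 servings → $2.64.
So the least-cost plan costs $2.64.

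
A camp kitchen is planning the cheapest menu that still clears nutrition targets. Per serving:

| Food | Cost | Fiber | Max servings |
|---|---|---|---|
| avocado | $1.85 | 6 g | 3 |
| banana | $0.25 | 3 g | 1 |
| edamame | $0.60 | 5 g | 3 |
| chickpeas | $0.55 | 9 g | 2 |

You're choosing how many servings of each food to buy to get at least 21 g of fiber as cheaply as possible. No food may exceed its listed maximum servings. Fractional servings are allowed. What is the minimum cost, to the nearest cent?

$1.35

Cost per g of fiber: chickpeas $0.0611, banana $0.0833, edamame $0.1200, avocado $0.3083.
Take 2 servings of chickpeas: +18.0 g fiber for $1.10 (total $1.10, still need 3.0 g).
Take 1 serving of banana: +3.0 g fiber for $0.25 (total $1.35, still need 0.0 g).
Filling from the cheapest source first is optimal under one linear minimum: $1.35.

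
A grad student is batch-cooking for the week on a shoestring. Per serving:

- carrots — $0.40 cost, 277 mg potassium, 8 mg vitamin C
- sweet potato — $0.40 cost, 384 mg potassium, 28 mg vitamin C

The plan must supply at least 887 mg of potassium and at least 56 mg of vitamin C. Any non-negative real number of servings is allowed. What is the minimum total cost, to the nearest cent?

With two linear requirements the optimum uses one or two foods; enumerate the corners.
carrots only: max(887/277, 56/8) = 7 servings → $2.80.
sweet potato only: max(887/384, 56/28) = 2.31 servings → $0.92.
carrots + sweet potato with both tight: 0.7114 servings and 1.797 servings → $1.00.
Cheapest feasible corner: $0.92.

$0.92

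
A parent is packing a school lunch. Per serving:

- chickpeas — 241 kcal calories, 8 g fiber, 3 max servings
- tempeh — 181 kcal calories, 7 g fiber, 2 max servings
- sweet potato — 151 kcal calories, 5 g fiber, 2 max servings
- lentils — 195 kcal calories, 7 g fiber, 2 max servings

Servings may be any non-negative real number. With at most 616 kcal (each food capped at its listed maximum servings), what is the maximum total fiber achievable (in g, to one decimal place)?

23.1 g

Fiber per kcal: tempeh 0.03867, lentils 0.0359, chickpeas 0.0332, sweet potato 0.03311.
Take 2 servings of tempeh: uses 362 kcal, +14.0 g fiber (running total 14.0 g).
Take 1.303 servings of lentils: uses 254 kcal, +9.1 g fiber (running total 23.1 g).
Filling greedily by fiber-per-kcal is optimal for one linear limit, giving 23.1 g.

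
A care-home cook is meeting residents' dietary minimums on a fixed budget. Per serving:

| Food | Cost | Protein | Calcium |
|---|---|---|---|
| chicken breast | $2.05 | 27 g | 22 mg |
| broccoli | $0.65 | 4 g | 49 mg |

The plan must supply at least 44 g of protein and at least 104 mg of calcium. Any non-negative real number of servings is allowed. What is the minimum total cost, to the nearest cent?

Compare the cost at each extreme point of the feasible region.
chicken breast only: max(44/27, 104/22) = 4.727 servings → $9.69.
broccoli only: max(44/4, 104/49) = 11 servings → $7.15.
chicken breast + broccoli with both tight: 1.409 servings and 1.49 servings → $3.86.
So the least-cost plan costs $3.86.

$3.86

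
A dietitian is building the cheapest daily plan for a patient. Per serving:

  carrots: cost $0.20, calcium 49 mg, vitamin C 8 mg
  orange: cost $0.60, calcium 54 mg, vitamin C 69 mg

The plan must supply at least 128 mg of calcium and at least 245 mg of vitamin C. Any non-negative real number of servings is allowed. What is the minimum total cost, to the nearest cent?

Compare the cost at each extreme point of the feasible region.
carrots only: max(128/49, 245/8) = 30.62 servings → $6.12.
orange only: max(128/54, 245/69) = 3.551 servings → $2.13.
carrots + orange: the both-tight solution has a negative serving — not a feasible corner.
The minimum over all feasible corners is $2.13.

$2.13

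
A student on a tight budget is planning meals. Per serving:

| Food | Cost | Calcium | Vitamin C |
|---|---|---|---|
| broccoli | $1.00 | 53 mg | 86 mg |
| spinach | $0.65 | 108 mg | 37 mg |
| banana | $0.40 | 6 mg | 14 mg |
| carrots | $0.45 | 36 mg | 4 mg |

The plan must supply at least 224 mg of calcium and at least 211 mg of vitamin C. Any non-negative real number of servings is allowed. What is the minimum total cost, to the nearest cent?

Compare the cost at each extreme point of the feasible region.
broccoli only: max(224/53, 211/86) = 4.226 servings → $4.23.
spinach only: max(224/108, 211/37) = 5.703 servings → $3.71.
banana only: max(224/6, 211/14) = 37.33 servings → $14.93.
carrots only: max(224/36, 211/4) = 52.75 servings → $23.74.
broccoli + spinach with both tight: 1.979 servings and 1.103 servings → $2.70.
broccoli + banana: the both-tight solution has a negative serving — not a feasible corner.
broccoli + carrots with both tight: 2.323 servings and 2.802 servings → $3.58.
spinach + banana with both tight: 1.45 servings and 11.24 servings → $5.44.
spinach + carrots: intersection lies outside the first quadrant.
banana + carrots with both tight: 13.96 servings and 3.896 servings → $7.34.
Cheapest feasible corner: $2.70.

$2.70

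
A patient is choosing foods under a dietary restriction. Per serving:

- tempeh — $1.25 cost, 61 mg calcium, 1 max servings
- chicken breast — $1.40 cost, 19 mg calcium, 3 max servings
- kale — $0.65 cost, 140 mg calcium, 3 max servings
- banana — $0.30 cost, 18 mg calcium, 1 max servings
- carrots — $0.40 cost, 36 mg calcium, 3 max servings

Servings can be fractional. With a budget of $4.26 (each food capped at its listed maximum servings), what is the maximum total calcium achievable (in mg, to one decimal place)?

585.5 mg

Calcium per dollar: kale 215.4, carrots 90, banana 60, tempeh 48.8, chicken breast 13.57.
Take 3 servings of kale: spends $1.95, +420.0 mg calcium (running total 420.0 mg).
Take 3 servings of carrots: spends $1.20, +108.0 mg calcium (running total 528.0 mg).
Take 1 serving of banana: spends $0.30, +18.0 mg calcium (running total 546.0 mg).
Take 0.648 servings of tempeh: spends $0.81, +39.5 mg calcium (running total 585.5 mg).
Filling greedily by calcium-per-dollar is optimal for one linear limit, giving 585.5 mg.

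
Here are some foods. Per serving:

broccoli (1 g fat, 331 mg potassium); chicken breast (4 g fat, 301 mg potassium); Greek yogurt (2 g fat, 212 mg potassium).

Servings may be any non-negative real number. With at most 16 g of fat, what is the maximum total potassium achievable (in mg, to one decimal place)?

Potassium per g fat: broccoli 331, Greek yogurt 106, chicken breast 75.25.
With no serving limits, spend the whole fat allowance on broccoli: 16 g / 1 g × 331 mg = 5296.0 mg.

5296.0 mg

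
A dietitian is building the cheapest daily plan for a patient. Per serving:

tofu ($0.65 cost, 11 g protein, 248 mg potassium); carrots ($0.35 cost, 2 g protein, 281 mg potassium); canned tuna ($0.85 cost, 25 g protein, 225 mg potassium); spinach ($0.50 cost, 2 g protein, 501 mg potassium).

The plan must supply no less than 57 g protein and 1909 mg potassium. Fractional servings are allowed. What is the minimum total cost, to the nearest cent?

$3.19

tofu only: max(57/11, 1909/248) = 7.698 servings → $5.00.
carrots only: max(57/2, 1909/281) = 28.5 servings → $9.97.
canned tuna only: max(57/25, 1909/225) = 8.484 servings → $7.21.
spinach only: max(57/2, 1909/501) = 28.5 servings → $14.25.
tofu + carrots with both tight: 4.701 servings and 2.645 servings → $3.98.
tofu + canned tuna with both targets exact would need a negative amount; discard.
tofu + spinach with both tight: 4.933 servings and 1.368 servings → $3.89.
carrots + canned tuna with both tight: 5.308 servings and 1.855 servings → $3.43.
carrots + spinach: intersection lies outside the first quadrant.
canned tuna + spinach with both tight: 2.049 servings and 2.89 servings → $3.19.
Cheapest feasible corner: $3.19.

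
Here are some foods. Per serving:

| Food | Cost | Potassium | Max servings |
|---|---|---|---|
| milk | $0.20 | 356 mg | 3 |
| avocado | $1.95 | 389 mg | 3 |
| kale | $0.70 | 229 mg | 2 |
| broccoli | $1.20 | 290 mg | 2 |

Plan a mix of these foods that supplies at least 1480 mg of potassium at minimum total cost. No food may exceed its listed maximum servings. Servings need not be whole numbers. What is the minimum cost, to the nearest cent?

$1.86

Cost per mg of potassium: milk $0.0006, kale $0.0031, broccoli $0.0041, avocado $0.0050.
Take 3 servings of milk: +1068.0 mg potassium for $0.60 (total $0.60, still need 412.0 mg).
Take 1.799 servings of kale: +412.0 mg potassium for $1.26 (total $1.86, still need 0.0 mg).
Greedy by cheapest-per-mg is optimal for a single linear constraint, so the minimum cost is $1.86.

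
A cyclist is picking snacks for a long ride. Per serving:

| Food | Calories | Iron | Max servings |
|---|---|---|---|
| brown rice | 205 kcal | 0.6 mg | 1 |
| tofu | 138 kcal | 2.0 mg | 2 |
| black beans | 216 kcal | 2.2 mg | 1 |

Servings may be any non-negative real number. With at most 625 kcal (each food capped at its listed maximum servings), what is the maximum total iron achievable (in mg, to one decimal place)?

6.6 mg

Iron per kcal: tofu 0.01449, black beans 0.01019, brown rice 0.002927.
Take 2 servings of tofu: uses 276 kcal, +4.0 mg iron (running total 4.0 mg).
Take 1 serving of black beans: uses 216 kcal, +2.2 mg iron (running total 6.2 mg).
Take 0.6488 servings of brown rice: uses 133 kcal, +0.4 mg iron (running total 6.6 mg).
Filling greedily by iron-per-kcal is optimal for one linear limit, giving 6.6 mg.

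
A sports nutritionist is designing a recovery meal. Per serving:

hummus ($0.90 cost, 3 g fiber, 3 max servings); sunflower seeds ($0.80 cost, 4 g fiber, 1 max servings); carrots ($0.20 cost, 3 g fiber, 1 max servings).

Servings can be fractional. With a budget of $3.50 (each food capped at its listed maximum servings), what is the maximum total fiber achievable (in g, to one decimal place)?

Fiber per dollar: carrots 15, sunflower seeds 5, hummus 3.333.
Take 1 serving of carrots: spends $0.20, +3.0 g fiber (running total 3.0 g).
Take 1 serving of sunflower seeds: spends $0.80, +4.0 g fiber (running total 7.0 g).
Take 2.778 servings of hummus: spends $2.50, +8.3 g fiber (running total 15.3 g).
Greedy by best ratio exhausts the cost allowance optimally: 15.3 g.

15.3 g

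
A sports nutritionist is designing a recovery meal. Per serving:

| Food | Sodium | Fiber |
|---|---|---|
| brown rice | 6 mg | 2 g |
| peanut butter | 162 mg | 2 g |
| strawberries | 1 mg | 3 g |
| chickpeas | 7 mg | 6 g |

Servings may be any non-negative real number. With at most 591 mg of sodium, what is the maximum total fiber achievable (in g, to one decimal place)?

Fiber per mg sodium: strawberries 3, chickpeas 0.8571, brown rice 0.3333, peanut butter 0.01235.
With no serving limits, spend the whole sodium allowance on strawberries: 591 mg / 1 mg × 3 g = 1773.0 g.

1773.0 g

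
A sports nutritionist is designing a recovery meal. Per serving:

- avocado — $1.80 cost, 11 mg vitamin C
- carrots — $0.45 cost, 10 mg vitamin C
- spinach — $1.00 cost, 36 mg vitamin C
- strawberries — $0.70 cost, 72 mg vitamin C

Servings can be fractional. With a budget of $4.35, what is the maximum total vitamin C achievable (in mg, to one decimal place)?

Vitamin C per dollar: strawberries 102.9, spinach 36, carrots 22.22, avocado 6.111.
With no serving limits, spend the whole cost allowance on strawberries: $4.35 / $0.70 × 72 mg = 447.4 mg.

447.4 mg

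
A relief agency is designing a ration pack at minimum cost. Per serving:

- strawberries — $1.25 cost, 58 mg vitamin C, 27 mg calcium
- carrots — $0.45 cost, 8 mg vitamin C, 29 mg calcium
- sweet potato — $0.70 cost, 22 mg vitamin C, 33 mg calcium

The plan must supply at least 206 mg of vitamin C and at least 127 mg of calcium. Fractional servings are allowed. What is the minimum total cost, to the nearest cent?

For a min-cost LP with two ≥-constraints, a basic feasible solution has at most two positive variables.
strawberries only: max(206/58, 127/27) = 4.704 servings → $5.88.
carrots only: max(206/8, 127/29) = 25.75 servings → $11.59.
sweet potato only: max(206/22, 127/33) = 9.364 servings → $6.55.
strawberries + carrots with both tight: 3.382 servings and 1.231 servings → $4.78.
strawberries + sweet potato with both tight: 3.033 servings and 1.367 servings → $4.75.
carrots + sweet potato with both targets exact would need a negative amount; discard.
Cheapest feasible corner: $4.75.

$4.75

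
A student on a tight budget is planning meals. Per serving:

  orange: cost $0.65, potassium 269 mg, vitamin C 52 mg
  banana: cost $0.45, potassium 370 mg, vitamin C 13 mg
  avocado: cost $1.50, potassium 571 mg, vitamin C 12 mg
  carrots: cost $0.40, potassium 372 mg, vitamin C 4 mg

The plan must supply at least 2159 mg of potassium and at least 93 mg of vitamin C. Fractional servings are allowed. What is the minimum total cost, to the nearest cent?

$2.76

With two linear requirements the optimum uses one or two foods; enumerate the corners.
orange only: max(2159/269, 93/52) = 8.026 servings → $5.22.
banana only: max(2159/370, 93/13) = 7.154 servings → $3.22.
avocado only: max(2159/571, 93/12) = 7.75 servings → $11.62.
carrots only: max(2159/372, 93/4) = 23.25 servings → $9.30.
orange + banana with both tight: 0.4029 servings and 5.542 servings → $2.76.
orange + avocado with both tight: 1.028 servings and 3.297 servings → $5.61.
orange + carrots with both tight: 1.421 servings and 4.776 servings → $2.83.
banana + avocado with both targets exact would need a negative amount; discard.
banana + carrots: intersection lies outside the first quadrant.
avocado + carrots: the both-tight solution has a negative serving — not a feasible corner.
Cheapest feasible corner: $2.76.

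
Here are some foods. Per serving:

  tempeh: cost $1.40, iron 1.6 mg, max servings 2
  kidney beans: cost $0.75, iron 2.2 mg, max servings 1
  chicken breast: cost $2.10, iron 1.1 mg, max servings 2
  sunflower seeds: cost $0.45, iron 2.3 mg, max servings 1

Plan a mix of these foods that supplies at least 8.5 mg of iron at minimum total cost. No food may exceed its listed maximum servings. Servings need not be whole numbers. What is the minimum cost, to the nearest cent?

Cost per mg of iron: sunflower seeds $0.1957, kidney beans $0.3409, tempeh $0.8750, chicken breast $1.9091.
Take 1 serving of sunflower seeds: +2.3 mg iron for $0.45 (total $0.45, still need 6.2 mg).
Take 1 serving of kidney beans: +2.2 mg iron for $0.75 (total $1.20, still need 4.0 mg).
Take 2 servings of tempeh: +3.2 mg iron for $2.80 (total $4.00, still need 0.8 mg).
Take 0.7273 servings of chicken breast: +0.8 mg iron for $1.53 (total $5.53, still need 0.0 mg).
Greedy by cheapest-per-mg is optimal for a single linear constraint, so the minimum cost is $5.53.

$5.53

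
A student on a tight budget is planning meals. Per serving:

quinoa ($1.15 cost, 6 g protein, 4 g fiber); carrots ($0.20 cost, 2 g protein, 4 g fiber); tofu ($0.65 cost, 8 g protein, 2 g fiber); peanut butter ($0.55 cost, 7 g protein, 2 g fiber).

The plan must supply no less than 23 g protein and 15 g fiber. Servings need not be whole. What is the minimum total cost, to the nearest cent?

Minimising a linear cost over {protein ≥ 23, fiber ≥ 15, servings ≥ 0} — the optimum is at a vertex, using one or two foods.
quinoa only: max(23/6, 15/4) = 3.833 servings → $4.41.
carrots only: max(23/2, 15/4) = 11.5 servings → $2.30.
tofu only: max(23/8, 15/2) = 7.5 servings → $4.88.
peanut butter only: max(23/7, 15/2) = 7.5 servings → $4.12.
quinoa + carrots: intersection lies outside the first quadrant.
quinoa + tofu with both tight: 3.7 servings and 0.1 servings → $4.32.
quinoa + peanut butter with both tight: 3.688 servings and 0.125 servings → $4.31.
carrots + tofu with both tight: 2.643 servings and 2.214 servings → $1.97.
carrots + peanut butter with both tight: 2.458 servings and 2.583 servings → $1.91.
tofu + peanut butter: intersection lies outside the first quadrant.
So the least-cost plan costs $1.91.

$1.91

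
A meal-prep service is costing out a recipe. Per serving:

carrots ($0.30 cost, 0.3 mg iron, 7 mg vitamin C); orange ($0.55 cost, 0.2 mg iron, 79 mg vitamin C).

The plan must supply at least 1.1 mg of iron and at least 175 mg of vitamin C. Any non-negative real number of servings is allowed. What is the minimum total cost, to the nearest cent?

$1.80

Check every corner: each single food scaled to meet both minima, and each pair solved so both constraints bind.
carrots only: max(1.1/0.3, 175/7) = 25 servings → $7.50.
orange only: max(1.1/0.2, 175/79) = 5.5 servings → $3.02.
carrots + orange with both tight: 2.327 servings and 2.009 servings → $1.80.
So the least-cost plan costs $1.80.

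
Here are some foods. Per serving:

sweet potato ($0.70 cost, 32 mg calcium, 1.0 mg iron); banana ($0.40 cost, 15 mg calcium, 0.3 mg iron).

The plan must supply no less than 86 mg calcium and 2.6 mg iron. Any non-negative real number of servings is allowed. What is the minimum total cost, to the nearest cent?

Two binding constraints pin down two serving amounts, so the optimal mix uses at most two foods. The candidates are each food alone (scaled to the tighter of calcium/iron) and each pair with both constraints tight.
sweet potato only: max(86/32, 2.6/1.0) = 2.688 servings → $1.88.
banana only: max(86/15, 2.6/0.3) = 8.667 servings → $3.47.
sweet potato + banana with both tight: 2.444 servings and 0.5185 servings → $1.92.
The minimum over all feasible corners is $1.88.

$1.88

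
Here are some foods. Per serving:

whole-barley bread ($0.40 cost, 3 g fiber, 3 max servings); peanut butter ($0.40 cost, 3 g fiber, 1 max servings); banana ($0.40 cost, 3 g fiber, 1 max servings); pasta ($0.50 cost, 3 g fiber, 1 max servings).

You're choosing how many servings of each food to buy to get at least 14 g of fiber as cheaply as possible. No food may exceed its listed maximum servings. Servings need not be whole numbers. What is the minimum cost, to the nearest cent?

$1.87

Cost per g of fiber: whole-barley bread $0.1333, peanut butter $0.1333, banana $0.1333, pasta $0.1667.
Take 3 servings of whole-barley bread: +9.0 g fiber for $1.20 (total $1.20, still need 5.0 g).
Take 1 serving of peanut butter: +3.0 g fiber for $0.40 (total $1.60, still need 2.0 g).
Take 0.6667 servings of banana: +2.0 g fiber for $0.27 (total $1.87, still need 0.0 g).
Greedy by cheapest-per-g is optimal for a single linear constraint, so the minimum cost is $1.87.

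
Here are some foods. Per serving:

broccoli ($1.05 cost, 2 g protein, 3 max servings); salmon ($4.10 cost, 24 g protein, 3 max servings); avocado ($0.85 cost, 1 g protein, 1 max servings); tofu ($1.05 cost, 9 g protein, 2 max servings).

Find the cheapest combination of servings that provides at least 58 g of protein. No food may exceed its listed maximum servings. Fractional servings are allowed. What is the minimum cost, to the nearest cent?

Cost per g of protein: tofu $0.1167, salmon $0.1708, broccoli $0.5250, avocado $0.8500.
Take 2 servings of tofu: +18.0 g protein for $2.10 (total $2.10, still need 40.0 g).
Take 1.667 servings of salmon: +40.0 g protein for $6.83 (total $8.93, still need 0.0 g).
Filling from the cheapest source first is optimal under one linear minimum: $8.93.

$8.93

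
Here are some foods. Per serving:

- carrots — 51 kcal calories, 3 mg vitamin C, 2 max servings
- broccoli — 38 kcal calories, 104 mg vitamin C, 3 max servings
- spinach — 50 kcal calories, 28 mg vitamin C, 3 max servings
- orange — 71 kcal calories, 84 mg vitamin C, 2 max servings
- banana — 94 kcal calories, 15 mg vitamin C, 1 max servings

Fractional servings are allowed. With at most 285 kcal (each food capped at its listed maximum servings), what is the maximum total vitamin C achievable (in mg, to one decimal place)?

496.2 mg

Vitamin C per kcal: broccoli 2.737, orange 1.183, spinach 0.56, banana 0.1596, carrots 0.05882.
Take 3 servings of broccoli: uses 114 kcal, +312.0 mg vitamin C (running total 312.0 mg).
Take 2 servings of orange: uses 142 kcal, +168.0 mg vitamin C (running total 480.0 mg).
Take 0.58 servings of spinach: uses 29 kcal, +16.2 mg vitamin C (running total 496.2 mg).
Filling greedily by vitamin C-per-kcal is optimal for one linear limit, giving 496.2 mg.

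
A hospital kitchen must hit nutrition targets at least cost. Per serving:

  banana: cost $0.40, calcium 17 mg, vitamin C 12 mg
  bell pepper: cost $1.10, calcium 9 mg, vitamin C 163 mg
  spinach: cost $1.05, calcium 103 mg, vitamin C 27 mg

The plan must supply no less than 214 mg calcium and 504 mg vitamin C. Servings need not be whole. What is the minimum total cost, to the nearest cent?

$4.99

For a min-cost LP with two ≥-constraints, a basic feasible solution has at most two positive variables.
banana only: max(214/17, 504/12) = 42 servings → $16.80.
bell pepper only: max(214/9, 504/163) = 23.78 servings → $26.16.
spinach only: max(214/103, 504/27) = 18.67 servings → $19.60.
banana + bell pepper with both tight: 11.4 servings and 2.253 servings → $7.04.
banana + spinach with both targets exact would need a negative amount; discard.
bell pepper + spinach with both tight: 2.788 servings and 1.834 servings → $4.99.
So the least-cost plan costs $4.99.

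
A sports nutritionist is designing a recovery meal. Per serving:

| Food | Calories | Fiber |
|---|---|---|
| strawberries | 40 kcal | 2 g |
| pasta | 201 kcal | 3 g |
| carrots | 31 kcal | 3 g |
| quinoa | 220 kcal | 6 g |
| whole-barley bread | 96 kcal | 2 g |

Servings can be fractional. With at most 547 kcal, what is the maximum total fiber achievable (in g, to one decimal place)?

Fiber per kcal: carrots 0.09677, strawberries 0.05, quinoa 0.02727, whole-barley bread 0.02083, pasta 0.01493.
With no serving limits, spend the whole calories allowance on carrots: 547 kcal / 31 kcal × 3 g = 52.9 g.

52.9 g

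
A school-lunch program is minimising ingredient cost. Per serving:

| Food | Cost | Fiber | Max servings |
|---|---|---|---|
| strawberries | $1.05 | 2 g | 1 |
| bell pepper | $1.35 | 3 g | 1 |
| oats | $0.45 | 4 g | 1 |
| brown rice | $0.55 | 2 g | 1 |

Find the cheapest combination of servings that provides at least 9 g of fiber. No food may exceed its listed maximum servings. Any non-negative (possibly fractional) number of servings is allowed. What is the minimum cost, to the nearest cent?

Cost per g of fiber: oats $0.1125, brown rice $0.2750, bell pepper $0.4500, strawberries $0.5250.
Take 1 serving of oats: +4.0 g fiber for $0.45 (total $0.45, still need 5.0 g).
Take 1 serving of brown rice: +2.0 g fiber for $0.55 (total $1.00, still need 3.0 g).
Take 1 serving of bell pepper: +3.0 g fiber for $1.35 (total $2.35, still need 0.0 g).
Greedy by cheapest-per-g is optimal for a single linear constraint, so the minimum cost is $2.35.

$2.35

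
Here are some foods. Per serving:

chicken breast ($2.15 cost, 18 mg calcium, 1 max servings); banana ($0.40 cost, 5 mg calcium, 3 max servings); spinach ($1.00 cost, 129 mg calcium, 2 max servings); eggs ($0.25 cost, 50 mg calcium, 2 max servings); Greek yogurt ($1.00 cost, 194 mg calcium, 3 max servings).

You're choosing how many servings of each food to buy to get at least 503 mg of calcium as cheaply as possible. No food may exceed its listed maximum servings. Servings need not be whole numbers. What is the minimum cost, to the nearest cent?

$2.58

Cost per mg of calcium: eggs $0.0050, Greek yogurt $0.0052, spinach $0.0078, banana $0.0800, chicken breast $0.1194.
Take 2 servings of eggs: +100.0 mg calcium for $0.50 (total $0.50, still need 403.0 mg).
Take 2.077 servings of Greek yogurt: +403.0 mg calcium for $2.08 (total $2.58, still need 0.0 mg).
Filling from the cheapest source first is optimal under one linear minimum: $2.58.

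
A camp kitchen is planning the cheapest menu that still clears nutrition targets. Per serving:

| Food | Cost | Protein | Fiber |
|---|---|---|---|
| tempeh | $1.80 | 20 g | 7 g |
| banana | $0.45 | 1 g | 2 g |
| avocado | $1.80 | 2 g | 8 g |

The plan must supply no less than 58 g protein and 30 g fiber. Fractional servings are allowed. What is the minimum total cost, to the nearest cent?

A basic optimal solution has at most two foods positive. Try each food alone and each pair with both targets met exactly.
tempeh only: max(58/20, 30/7) = 4.286 servings → $7.71.
banana only: max(58/1, 30/2) = 58 servings → $26.10.
avocado only: max(58/2, 30/8) = 29 servings → $52.20.
tempeh + banana with both tight: 2.606 servings and 5.879 servings → $7.34.
tempeh + avocado with both tight: 2.767 servings and 1.329 servings → $7.37.
banana + avocado with both targets exact would need a negative amount; discard.
Cheapest feasible corner: $7.34.

$7.34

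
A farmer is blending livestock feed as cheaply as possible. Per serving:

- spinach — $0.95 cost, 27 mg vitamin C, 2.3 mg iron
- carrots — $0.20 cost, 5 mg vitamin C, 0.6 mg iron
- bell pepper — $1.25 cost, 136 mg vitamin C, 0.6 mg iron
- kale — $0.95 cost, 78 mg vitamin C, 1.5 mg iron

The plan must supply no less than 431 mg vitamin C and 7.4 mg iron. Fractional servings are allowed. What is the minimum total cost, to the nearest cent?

Two binding constraints pin down two serving amounts, so the optimal mix uses at most two foods. The candidates are each food alone (scaled to the tighter of vitamin C/iron) and each pair with both constraints tight.
spinach only: max(431/27, 7.4/2.3) = 15.96 servings → $15.16.
carrots only: max(431/5, 7.4/0.6) = 86.2 servings → $17.24.
bell pepper only: max(431/136, 7.4/0.6) = 12.33 servings → $15.42.
kale only: max(431/78, 7.4/1.5) = 5.526 servings → $5.25.
spinach + carrots with both targets exact would need a negative amount; discard.
spinach + bell pepper with both tight: 2.521 servings and 2.669 servings → $5.73.
spinach + kale: intersection lies outside the first quadrant.
carrots + bell pepper with both tight: 9.514 servings and 2.819 servings → $5.43.
carrots + kale: the both-tight solution has a negative serving — not a feasible corner.
bell pepper + kale with both tight: 0.4408 servings and 4.757 servings → $5.07.
So the least-cost plan costs $5.07.

$5.07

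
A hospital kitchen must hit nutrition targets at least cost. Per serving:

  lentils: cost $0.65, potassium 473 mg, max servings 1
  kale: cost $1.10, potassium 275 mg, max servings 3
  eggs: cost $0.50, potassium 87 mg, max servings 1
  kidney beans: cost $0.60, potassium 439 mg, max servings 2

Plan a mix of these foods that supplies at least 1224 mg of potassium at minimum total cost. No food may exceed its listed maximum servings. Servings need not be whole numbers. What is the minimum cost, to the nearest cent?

Cost per mg of potassium: kidney beans $0.0014, lentils $0.0014, kale $0.0040, eggs $0.0057.
Take 2 servings of kidney beans: +878.0 mg potassium for $1.20 (total $1.20, still need 346.0 mg).
Take 0.7315 servings of lentils: +346.0 mg potassium for $0.48 (total $1.68, still need 0.0 mg).
Filling from the cheapest source first is optimal under one linear minimum: $1.68.

$1.68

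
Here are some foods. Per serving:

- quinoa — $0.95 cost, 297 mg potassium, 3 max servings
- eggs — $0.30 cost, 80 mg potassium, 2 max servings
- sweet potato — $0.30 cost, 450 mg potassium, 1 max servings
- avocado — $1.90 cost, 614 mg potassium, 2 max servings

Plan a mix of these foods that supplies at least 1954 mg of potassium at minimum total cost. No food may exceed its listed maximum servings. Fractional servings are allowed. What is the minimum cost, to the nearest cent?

Cost per mg of potassium: sweet potato $0.0007, avocado $0.0031, quinoa $0.0032, eggs $0.0037.
Take 1 serving of sweet potato: +450.0 mg potassium for $0.30 (total $0.30, still need 1504.0 mg).
Take 2 servings of avocado: +1228.0 mg potassium for $3.80 (total $4.10, still need 276.0 mg).
Take 0.9293 servings of quinoa: +276.0 mg potassium for $0.88 (total $4.98, still need 0.0 mg).
Filling from the cheapest source first is optimal under one linear minimum: $4.98.

$4.98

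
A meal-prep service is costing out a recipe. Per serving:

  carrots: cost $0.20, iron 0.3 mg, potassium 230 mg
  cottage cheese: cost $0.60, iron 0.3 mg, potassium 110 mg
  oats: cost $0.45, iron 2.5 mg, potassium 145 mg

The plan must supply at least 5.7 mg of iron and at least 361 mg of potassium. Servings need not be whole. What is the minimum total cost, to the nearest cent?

$1.05

With two linear requirements the optimum uses one or two foods; enumerate the corners.
carrots only: max(5.7/0.3, 361/230) = 19 servings → $3.80.
cottage cheese only: max(5.7/0.3, 361/110) = 19 servings → $11.40.
oats only: max(5.7/2.5, 361/145) = 2.49 servings → $1.12.
carrots + cottage cheese: intersection lies outside the first quadrant.
carrots + oats with both tight: 0.143 servings and 2.263 servings → $1.05.
cottage cheese + oats with both tight: 0.3283 servings and 2.241 servings → $1.21.
The minimum over all feasible corners is $1.05.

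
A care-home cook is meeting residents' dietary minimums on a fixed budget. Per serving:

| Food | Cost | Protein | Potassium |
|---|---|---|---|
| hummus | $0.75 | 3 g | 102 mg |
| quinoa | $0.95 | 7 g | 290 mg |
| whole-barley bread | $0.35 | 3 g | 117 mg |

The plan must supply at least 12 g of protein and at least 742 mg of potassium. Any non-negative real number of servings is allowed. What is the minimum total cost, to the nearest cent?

hummus only: max(12/3, 742/102) = 7.275 servings → $5.46.
quinoa only: max(12/7, 742/290) = 2.559 servings → $2.43.
whole-barley bread only: max(12/3, 742/117) = 6.342 servings → $2.22.
hummus + quinoa: the both-tight solution has a negative serving — not a feasible corner.
hummus + whole-barley bread: intersection lies outside the first quadrant.
quinoa + whole-barley bread with both targets exact would need a negative amount; discard.
So the least-cost plan costs $2.22.

$2.22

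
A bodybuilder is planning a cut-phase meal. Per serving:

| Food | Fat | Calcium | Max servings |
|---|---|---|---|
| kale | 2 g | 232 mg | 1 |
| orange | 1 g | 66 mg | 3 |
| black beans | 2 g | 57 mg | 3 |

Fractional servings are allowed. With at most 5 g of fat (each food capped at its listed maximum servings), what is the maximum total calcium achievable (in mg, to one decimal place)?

Calcium per g fat: kale 116, orange 66, black beans 28.5.
Take 1 serving of kale: uses 2 g fat, +232.0 mg calcium (running total 232.0 mg).
Take 3 servings of orange: uses 3 g fat, +198.0 mg calcium (running total 430.0 mg).
Greedy by best ratio exhausts the fat allowance optimally: 430.0 mg.

430.0 mg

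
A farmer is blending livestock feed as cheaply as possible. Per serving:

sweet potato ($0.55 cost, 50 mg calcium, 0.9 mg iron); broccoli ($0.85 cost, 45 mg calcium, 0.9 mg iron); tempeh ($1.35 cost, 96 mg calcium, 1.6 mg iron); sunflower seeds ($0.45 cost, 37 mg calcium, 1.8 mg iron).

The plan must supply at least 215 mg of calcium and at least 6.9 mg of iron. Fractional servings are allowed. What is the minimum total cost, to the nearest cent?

sweet potato only: max(215/50, 6.9/0.9) = 7.667 servings → $4.22.
broccoli only: max(215/45, 6.9/0.9) = 7.667 servings → $6.52.
tempeh only: max(215/96, 6.9/1.6) = 4.312 servings → $5.82.
sunflower seeds only: max(215/37, 6.9/1.8) = 5.811 servings → $2.61.
sweet potato + broccoli with both targets exact would need a negative amount; discard.
sweet potato + tempeh: the both-tight solution has a negative serving — not a feasible corner.
sweet potato + sunflower seeds with both tight: 2.323 servings and 2.672 servings → $2.48.
broccoli + tempeh: intersection lies outside the first quadrant.
broccoli + sunflower seeds with both tight: 2.761 servings and 2.453 servings → $3.45.
tempeh + sunflower seeds with both tight: 1.159 servings and 2.803 servings → $2.83.
So the least-cost plan costs $2.48.

$2.48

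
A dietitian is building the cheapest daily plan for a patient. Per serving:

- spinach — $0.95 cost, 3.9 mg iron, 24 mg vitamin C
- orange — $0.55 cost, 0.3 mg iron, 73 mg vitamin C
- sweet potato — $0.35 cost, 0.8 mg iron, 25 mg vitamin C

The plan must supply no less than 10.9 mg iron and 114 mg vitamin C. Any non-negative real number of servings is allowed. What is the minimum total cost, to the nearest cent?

$2.97

spinach only: max(10.9/3.9, 114/24) = 4.75 servings → $4.51.
orange only: max(10.9/0.3, 114/73) = 36.33 servings → $19.98.
sweet potato only: max(10.9/0.8, 114/25) = 13.62 servings → $4.77.
spinach + orange with both tight: 2.744 servings and 0.6595 servings → $2.97.
spinach + sweet potato with both tight: 2.315 servings and 2.337 servings → $3.02.
orange + sweet potato: the both-tight solution has a negative serving — not a feasible corner.
The minimum over all feasible corners is $2.97.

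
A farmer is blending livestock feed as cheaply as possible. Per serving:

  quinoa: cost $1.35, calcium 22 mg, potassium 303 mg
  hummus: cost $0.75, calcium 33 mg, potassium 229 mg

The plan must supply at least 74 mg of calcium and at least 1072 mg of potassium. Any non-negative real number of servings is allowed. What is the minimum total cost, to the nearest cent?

$3.51

Check every corner: each single food scaled to meet both minima, and each pair solved so both constraints bind.
quinoa only: max(74/22, 1072/303) = 3.538 servings → $4.78.
hummus only: max(74/33, 1072/229) = 4.681 servings → $3.51.
quinoa + hummus: the both-tight solution has a negative serving — not a feasible corner.
Cheapest feasible corner: $3.51.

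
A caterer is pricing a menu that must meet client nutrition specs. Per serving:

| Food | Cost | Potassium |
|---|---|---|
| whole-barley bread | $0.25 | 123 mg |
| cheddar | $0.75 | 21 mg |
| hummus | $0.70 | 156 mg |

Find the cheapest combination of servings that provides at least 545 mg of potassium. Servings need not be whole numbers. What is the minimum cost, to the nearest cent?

Cost per mg of potassium: whole-barley bread $0.0020, hummus $0.0045, cheddar $0.0357.
With no serving limits, use only whole-barley bread: 545 mg / 123 mg = 4.431 servings × $0.25 = $1.11.

$1.11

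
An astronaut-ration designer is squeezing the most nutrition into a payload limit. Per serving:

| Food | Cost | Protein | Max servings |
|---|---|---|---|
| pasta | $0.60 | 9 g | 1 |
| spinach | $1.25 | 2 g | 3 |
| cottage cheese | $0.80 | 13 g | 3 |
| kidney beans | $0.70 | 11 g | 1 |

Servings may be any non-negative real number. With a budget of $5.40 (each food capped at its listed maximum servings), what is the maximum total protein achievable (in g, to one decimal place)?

Protein per dollar: cottage cheese 16.25, kidney beans 15.71, pasta 15, spinach 1.6.
Take 3 servings of cottage cheese: spends $2.40, +39.0 g protein (running total 39.0 g).
Take 1 serving of kidney beans: spends $0.70, +11.0 g protein (running total 50.0 g).
Take 1 serving of pasta: spends $0.60, +9.0 g protein (running total 59.0 g).
Take 1.36 servings of spinach: spends $1.70, +2.7 g protein (running total 61.7 g).
Greedy by best ratio exhausts the cost allowance optimally: 61.7 g.

61.7 g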